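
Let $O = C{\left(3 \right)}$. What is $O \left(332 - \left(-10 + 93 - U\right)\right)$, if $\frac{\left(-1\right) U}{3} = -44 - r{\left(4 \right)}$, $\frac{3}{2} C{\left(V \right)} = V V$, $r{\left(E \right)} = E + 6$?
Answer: $2466$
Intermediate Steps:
$r{\left(E \right)} = 6 + E$
$C{\left(V \right)} = \frac{2 V^{2}}{3}$ ($C{\left(V \right)} = \frac{2 V V}{3} = \frac{2 V^{2}}{3}$)
$O = 6$ ($O = \frac{2 \cdot 3^{2}}{3} = \frac{2}{3} \cdot 9 = 6$)
$U = 162$ ($U = - 3 \left(-44 - \left(6 + 4\right)\right) = - 3 \left(-44 - 10\right) = \left(-3\right) \left(-54\right) = 162$)
$O \left(332 - \left(-10 + 93 - U\right)\right) = 6 \left(332 + \left(162 - \left(-10 - -93\right)\right)\right) = 6 \left(332 + \left(162 - \left(-10 + 93\right)\right)\right) = 6 \left(332 + \left(162 - 83\right)\right) = 6 \left(332 + 79\right) = 6 \cdot 411 = 2466$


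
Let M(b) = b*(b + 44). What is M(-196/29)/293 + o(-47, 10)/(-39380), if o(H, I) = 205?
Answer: -1677294613/1940748788 ≈ -0.86425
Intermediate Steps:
M(b) = b*(44 + b)
M(-196/29)/293 + o(-47, 10)/(-39380) = ((-196/29)*(44 - 196/29))/293 + 205/(-39380) = ((-196*1/29)*(44 - 196*1/29))*(1/293) + 205*(-1/39380) = -196*(44 - 196/29)/29*(1/293) - 41/7876 = -196/29*1080/29*(1/293) - 41/7876 = -211680/841*1/293 - 41/7876 = -211680/246413 - 41/7876 = -1677294613/1940748788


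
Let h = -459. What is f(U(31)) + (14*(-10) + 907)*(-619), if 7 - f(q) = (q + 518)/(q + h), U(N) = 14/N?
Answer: -6748782618/14215 ≈ -4.7477e+5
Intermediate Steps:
f(q) = 7 - (518 + q)/(-459 + q) (f(q) = 7 - (q + 518)/(q - 459) = 7 - (518 + q)/(-459 + q))
f(U(31)) + (14*(-10) + 907)*(-619) = (-3731 + 6*(14/31))/(-459 + 14/31) + (14*(-10) + 907)*(-619) = (-3731 + 6*(14*(1/31)))/(-459 + 14*(1/31)) + (-140 + 907)*(-619) = (-3731 + 6*(14/31))/(-459 + 14/31) + 767*(-619) = (-3731 + 84/31)/(-14215/31) - 474773 = -31/14215*(-115577/31) - 474773 = 115577/14215 - 474773 = -6748782618/14215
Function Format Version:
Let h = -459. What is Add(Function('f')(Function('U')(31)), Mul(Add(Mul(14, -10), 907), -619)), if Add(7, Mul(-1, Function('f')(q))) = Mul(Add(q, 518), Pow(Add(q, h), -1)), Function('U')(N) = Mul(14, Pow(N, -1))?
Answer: Rational(-6748782618, 14215) ≈ -4.7477e+5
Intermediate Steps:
Function('f')(q) = Add(7, Mul(-1, Pow(Add(-459, q), -1), Add(518, q))) (Function('f')(q) = Add(7, Mul(-1, Mul(Add(q, 518), Pow(Add(q, -459), -1)))) = Add(7, Mul(-1, Mul(Add(518, q), Pow(Add(-459, q), -1)))) = Add(7, Mul(-1, Mul(Pow(Add(-459, q), -1), Add(518, q)))) = Add(7, Mul(-1, Pow(Add(-459, q), -1), Add(518, q))))
Add(Function('f')(Function('U')(31)), Mul(Add(Mul(14, -10), 907), -619)) = Add(Mul(Pow(Add(-459, Mul(14, Pow(31, -1))), -1), Add(-3731, Mul(6, Mul(14, Pow(31, -1))))), Mul(Add(Mul(14, -10), 907), -619)) = Add(Mul(Pow(Add(-459, Mul(14, Rational(1, 31))), -1), Add(-3731, Mul(6, Mul(14, Rational(1, 31))))), Mul(Add(-140, 907), -619)) = Add(Mul(Pow(Add(-459, Rational(14, 31)), -1), Add(-3731, Mul(6, Rational(14, 31)))), Mul(767, -619)) = Add(Mul(Pow(Rational(-14215, 31), -1), Add(-3731, Rational(84, 31))), -474773) = Add(Mul(Rational(-31, 14215), Rational(-115577, 31)), -474773) = Add(Rational(115577, 14215), -474773) = Rational(-6748782618, 14215)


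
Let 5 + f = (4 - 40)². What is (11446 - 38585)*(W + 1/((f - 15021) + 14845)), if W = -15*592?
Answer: 268708639661/1115 ≈ 2.4099e+8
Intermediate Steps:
f = 1291 (f = -5 + (4 - 40)² = -5 + (-36)² = -5 + 1296 = 1291)
W = -8880
(11446 - 38585)*(W + 1/((f - 15021) + 14845)) = (11446 - 38585)*(-8880 + 1/((1291 - 15021) + 14845)) = -27139*(-8880 + 1/(-13730 + 14845)) = -27139*(-8880 + 1/1115) = -27139*(-9901199/1115) = 268708639661/1115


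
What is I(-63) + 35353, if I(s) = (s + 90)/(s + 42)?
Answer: 247462/7 ≈ 35352.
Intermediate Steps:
I(s) = (90 + s)/(42 + s)
I(-63) + 35353 = (90 - 63)/(42 - 63) + 35353 = 27/(-21) + 35353 = -1/21*27 + 35353 = -9/7 + 35353 = 247462/7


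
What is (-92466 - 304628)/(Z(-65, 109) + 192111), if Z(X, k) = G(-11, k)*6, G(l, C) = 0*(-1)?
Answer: -397094/192111 ≈ -2.0670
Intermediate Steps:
G(l, C) = 0
Z(X, k) = 0 (Z(X, k) = 0*6 = 0)
(-92466 - 304628)/(Z(-65, 109) + 192111) = (-92466 - 304628)/(0 + 192111) = -397094/192111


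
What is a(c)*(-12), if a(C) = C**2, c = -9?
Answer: -972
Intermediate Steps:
a(c)*(-12) = (-9)**2*(-12) = 81*(-12) = -972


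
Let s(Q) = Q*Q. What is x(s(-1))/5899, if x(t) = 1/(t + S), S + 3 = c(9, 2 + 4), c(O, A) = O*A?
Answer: 1/306748 ≈ 3.2600e-6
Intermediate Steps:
c(O, A) = A*O
S = 51 (S = -3 + (2 + 4)*9 = -3 + 6*9 = -3 + 54 = 51)
s(Q) = Q²
x(t) = 1/(51 + t) (x(t) = 1/(t + 51) = 1/(51 + t))
x(s(-1))/5899 = 1/((51 + (-1)²)*5899) = (1/5899)/(51 + 1) = (1/5899)/52 = (1/52)*(1/5899) = 1/306748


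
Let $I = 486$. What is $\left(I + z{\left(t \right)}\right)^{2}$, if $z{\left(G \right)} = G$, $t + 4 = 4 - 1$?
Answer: $235225$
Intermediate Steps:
$t = -1$ ($t = -4 + \left(4 - 1\right) = -4 + 3 = -1$)
$\left(I + z{\left(t \right)}\right)^{2} = \left(486 - 1\right)^{2} = 485^{2} = 235225$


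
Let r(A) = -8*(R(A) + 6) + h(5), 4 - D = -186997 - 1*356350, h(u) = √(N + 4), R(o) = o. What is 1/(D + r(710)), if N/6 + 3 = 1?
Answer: 537623/289038490137 - 2*I*√2/289038490137 ≈ 1.86e-6 - 9.7856e-12*I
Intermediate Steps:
N = -12 (N = -18 + 6*1 = -18 + 6 = -12)
h(u) = 2*I*√2 (h(u) = √(-12 + 4) = √(-8) = 2*I*√2)
D = 543351 (D = 4 - (-186997 - 1*356350) = 4 - (-186997 - 356350) = 4 - 1*(-543347) = 4 + 543347 = 543351)
r(A) = -48 - 8*A + 2*I*√2 (r(A) = -8*(A + 6) + 2*I*√2 = -8*(6 + A) + 2*I*√2 = (-48 - 8*A) + 2*I*√2 = -48 - 8*A + 2*I*√2)
1/(D + r(710)) = 1/(543351 + (-48 - 8*710 + 2*I*√2)) = 1/(543351 + (-48 - 5680 + 2*I*√2)) = 1/(543351 + (-5728 + 2*I*√2)) = 1/(537623 + 2*I*√2)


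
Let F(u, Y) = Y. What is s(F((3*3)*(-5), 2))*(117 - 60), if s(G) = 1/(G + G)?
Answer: 57/4 ≈ 14.250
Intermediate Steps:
s(G) = 1/(2*G)
s(F((3*3)*(-5), 2))*(117 - 60) = ((½)/2)*(117 - 60) = ((½)*(½))*57 = (¼)*57 = 57/4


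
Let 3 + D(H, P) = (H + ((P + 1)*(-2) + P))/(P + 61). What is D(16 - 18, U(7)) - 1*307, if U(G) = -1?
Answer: -6201/20 ≈ -310.05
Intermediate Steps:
D(H, P) = -3 + (-2 + H - P)/(61 + P) (D(H, P) = -3 + (H + ((P + 1)*(-2) + P))/(P + 61) = -3 + (H + ((1 + P)*(-2) + P))/(61 + P) = -3 + (H + ((-2 - 2*P) + P))/(61 + P) = -3 + (H + (-2 - P))/(61 + P) = -3 + (-2 + H - P)/(61 + P))
D(16 - 18, U(7)) - 1*307 = (-185 + (16 - 18) - 4*(-1))/(61 - 1) - 1*307 = (-185 - 2 + 4)/60 - 307 = (1/60)*(-183) - 307 = -61/20 - 307 = -6201/20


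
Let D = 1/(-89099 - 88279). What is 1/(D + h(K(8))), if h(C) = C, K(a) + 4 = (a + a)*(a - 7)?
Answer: 177378/2128535 ≈ 0.083333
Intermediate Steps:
K(a) = -4 + 2*a*(-7 + a) (K(a) = -4 + (a + a)*(a - 7) = -4 + (2*a)*(-7 + a) = -4 + 2*a*(-7 + a))
D = -1/177378 (D = 1/(-177378) = -1/177378 ≈ -5.6377e-6)
1/(D + h(K(8))) = 1/(-1/177378 + (-4 - 14*8 + 2*8**2)) = 1/(-1/177378 + (-4 - 112 + 2*64)) = 1/(-1/177378 + (-4 - 112 + 128)) = 1/(-1/177378 + 12) = 1/(2128535/177378) = 177378/2128535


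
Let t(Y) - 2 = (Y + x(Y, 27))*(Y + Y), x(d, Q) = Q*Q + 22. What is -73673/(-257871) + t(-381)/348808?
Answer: -23502951107/44973733884 ≈ -0.52259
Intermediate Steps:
x(d, Q) = 22 + Q² (x(d, Q) = Q² + 22 = 22 + Q²)
t(Y) = 2 + 2*Y*(751 + Y) (t(Y) = 2 + (Y + (22 + 27²))*(Y + Y) = 2 + (Y + (22 + 729))*(2*Y) = 2 + (Y + 751)*(2*Y) = 2 + (751 + Y)*(2*Y) = 2 + 2*Y*(751 + Y))
-73673/(-257871) + t(-381)/348808 = -73673/(-257871) + (2 + 2*(-381)² + 1502*(-381))/348808 = -73673*(-1/257871) + (2 + 2*145161 - 572262)*(1/348808) = 73673/257871 + (2 + 290322 - 572262)*(1/348808) = 73673/257871 - 281938*1/348808 = 73673/257871 - 140969/174404 = -23502951107/44973733884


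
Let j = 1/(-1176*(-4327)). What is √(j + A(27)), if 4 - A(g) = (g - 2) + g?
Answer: I*√6341231351190/363468 ≈ 6.9282*I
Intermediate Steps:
A(g) = 6 - 2*g (A(g) = 4 - ((g - 2) + g) = 4 - ((-2 + g) + g) = 4 - (-2 + 2*g) = 4 + (2 - 2*g) = 6 - 2*g)
j = 1/5088552 (j = -1/1176*(-1/4327) = 1/5088552 ≈ 1.9652e-7)
√(j + A(27)) = √(1/5088552 + (6 - 2*27)) = √(1/5088552 + (6 - 54)) = √(1/5088552 - 48) = √(-244250495/5088552) = I*√6341231351190/363468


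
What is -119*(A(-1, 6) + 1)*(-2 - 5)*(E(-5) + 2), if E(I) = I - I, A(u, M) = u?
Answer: 0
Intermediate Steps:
E(I) = 0
-119*(A(-1, 6) + 1)*(-2 - 5)*(E(-5) + 2) = -119*(-1 + 1)*(-2 - 5)*(0 + 2) = -119*0*(-7)*2 = -0*2 = -119*0 = 0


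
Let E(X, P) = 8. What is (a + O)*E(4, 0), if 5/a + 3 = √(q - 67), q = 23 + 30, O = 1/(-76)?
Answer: -2326/437 - 40*I*√14/23 ≈ -5.3227 - 6.5072*I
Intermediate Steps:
O = -1/76 ≈ -0.013158
q = 53
a = 5/(-3 + I*√14) (a = 5/(-3 + √(53 - 67)) = 5/(-3 + √(-14)) = 5/(-3 + I*√14) ≈ -0.65217 - 0.8134*I)
(a + O)*E(4, 0) = ((-15/23 - 5*I*√14/23) - 1/76)*8 = (-1163/1748 - 5*I*√14/23)*8 = -2326/437 - 40*I*√14/23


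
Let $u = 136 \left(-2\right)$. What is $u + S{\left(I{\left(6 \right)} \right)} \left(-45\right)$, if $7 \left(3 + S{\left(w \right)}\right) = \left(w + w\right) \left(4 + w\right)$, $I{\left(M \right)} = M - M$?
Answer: $-137$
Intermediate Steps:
$I{\left(M \right)} = 0$
$S{\left(w \right)} = -3 + \frac{2 w \left(4 + w\right)}{7}$ ($S{\left(w \right)} = -3 + \frac{\left(w + w\right) \left(4 + w\right)}{7} = -3 + \frac{2 w \left(4 + w\right)}{7}$)
$u = -272$
$u + S{\left(I{\left(6 \right)} \right)} \left(-45\right) = -272 + \left(-3 + \frac{2 \cdot 0^{2}}{7} + \frac{8}{7} \cdot 0\right) \left(-45\right) = -272 + \left(-3 + \frac{2}{7} \cdot 0 + 0\right) \left(-45\right) = -272 + \left(-3 + 0 + 0\right) \left(-45\right) = -272 - -135 = -272 + 135 = -137$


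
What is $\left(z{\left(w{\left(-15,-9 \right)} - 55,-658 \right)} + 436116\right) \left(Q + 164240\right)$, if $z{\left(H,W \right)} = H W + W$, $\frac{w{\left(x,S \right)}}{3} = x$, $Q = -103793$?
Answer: $30299542326$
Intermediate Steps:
$w{\left(x,S \right)} = 3 x$
$z{\left(H,W \right)} = W + H W$
$\left(z{\left(w{\left(-15,-9 \right)} - 55,-658 \right)} + 436116\right) \left(Q + 164240\right) = \left(- 658 \left(1 + \left(3 \left(-15\right) - 55\right)\right) + 436116\right) \left(-103793 + 164240\right) = \left(- 658 \left(1 - 100\right) + 436116\right) 60447 = \left(\left(-658\right) \left(-99\right) + 436116\right) 60447 = \left(65142 + 436116\right) 60447 = 501258 \cdot 60447 = 30299542326$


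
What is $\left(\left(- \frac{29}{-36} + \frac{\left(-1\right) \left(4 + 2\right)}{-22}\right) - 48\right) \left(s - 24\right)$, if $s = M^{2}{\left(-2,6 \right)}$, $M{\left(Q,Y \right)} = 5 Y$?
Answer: $- \frac{1356413}{33} \approx -41103.0$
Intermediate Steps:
$s = 900$ ($s = \left(5 \cdot 6\right)^{2} = 30^{2} = 900$)
$\left(\left(- \frac{29}{-36} + \frac{\left(-1\right) \left(4 + 2\right)}{-22}\right) - 48\right) \left(s - 24\right) = \left(\left(- \frac{29}{-36} + \frac{\left(-1\right) \left(4 + 2\right)}{-22}\right) - 48\right) \left(900 - 24\right) = \left(\left(\left(-29\right) \left(- \frac{1}{36}\right) + \left(-1\right) 6 \left(- \frac{1}{22}\right)\right) - 48\right) 876 = \left(\left(\frac{29}{36} - - \frac{3}{11}\right) - 48\right) 876 = \left(\left(\frac{29}{36} + \frac{3}{11}\right) - 48\right) 876 = \left(\frac{427}{396} - 48\right) 876 = \left(- \frac{18581}{396}\right) 876 = - \frac{1356413}{33}$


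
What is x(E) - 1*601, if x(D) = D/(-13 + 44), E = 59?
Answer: -18572/31 ≈ -599.10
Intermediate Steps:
x(D) = D/31
x(E) - 1*601 = (1/31)*59 - 1*601 = 59/31 - 601 = -18572/31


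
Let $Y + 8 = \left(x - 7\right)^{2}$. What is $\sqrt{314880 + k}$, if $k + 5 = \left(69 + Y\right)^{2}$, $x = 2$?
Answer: $\sqrt{322271} \approx 567.69$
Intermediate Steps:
$Y = 17$ ($Y = -8 + \left(2 - 7\right)^{2} = -8 + \left(-5\right)^{2} = -8 + 25 = 17$)
$k = 7391$ ($k = -5 + \left(69 + 17\right)^{2} = -5 + 86^{2} = -5 + 7396 = 7391$)
$\sqrt{314880 + k} = \sqrt{314880 + 7391} = \sqrt{322271}$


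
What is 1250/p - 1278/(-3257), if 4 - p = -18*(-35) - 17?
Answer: -3292948/1983513 ≈ -1.6602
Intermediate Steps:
p = -609 (p = 4 - (-18*(-35) - 17) = 4 - (630 - 17) = 4 - 1*613 = 4 - 613 = -609)
1250/p - 1278/(-3257) = 1250/(-609) - 1278/(-3257) = 1250*(-1/609) - 1278*(-1/3257) = -1250/609 + 1278/3257 = -3292948/1983513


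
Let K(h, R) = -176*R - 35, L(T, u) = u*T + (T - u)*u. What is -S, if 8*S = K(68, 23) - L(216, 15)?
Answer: 5169/4 ≈ 1292.3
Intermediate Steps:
L(T, u) = T*u + u*(T - u)
K(h, R) = -35 - 176*R
S = -5169/4 (S = ((-35 - 176*23) - 15*(-1*15 + 2*216))/8 = ((-35 - 4048) - 15*(-15 + 432))/8 = (-4083 - 15*417)/8 = (-4083 - 1*6255)/8 = (-4083 - 6255)/8 = (⅛)*(-10338) = -5169/4 ≈ -1292.3)
-S = -1*(-5169/4) = 5169/4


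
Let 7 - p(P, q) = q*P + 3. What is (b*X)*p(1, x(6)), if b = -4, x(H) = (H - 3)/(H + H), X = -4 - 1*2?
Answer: 90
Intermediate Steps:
X = -6 (X = -4 - 2 = -6)
x(H) = (-3 + H)/(2*H) (x(H) = (-3 + H)/((2*H)) = (-3 + H)*(1/(2*H)) = (-3 + H)/(2*H))
p(P, q) = 4 - P*q (p(P, q) = 7 - (q*P + 3) = 7 - (P*q + 3) = 7 - (3 + P*q) = 7 + (-3 - P*q) = 4 - P*q)
(b*X)*p(1, x(6)) = (-4*(-6))*(4 - 1*1*(½)*(-3 + 6)/6) = 24*(4 - 1*1*(½)*(⅙)*3) = 24*(4 - 1*1*¼) = 24*(4 - ¼) = 24*(15/4) = 90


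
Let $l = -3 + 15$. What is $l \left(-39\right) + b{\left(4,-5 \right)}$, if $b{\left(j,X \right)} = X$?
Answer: $-473$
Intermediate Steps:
$l = 12$
$l \left(-39\right) + b{\left(4,-5 \right)} = 12 \left(-39\right) - 5 = -468 - 5 = -473$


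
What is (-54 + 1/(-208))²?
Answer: 126180289/43264 ≈ 2916.5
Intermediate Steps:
(-54 + 1/(-208))² = (-54 - 1/208)² = (-11233/208)² = 126180289/43264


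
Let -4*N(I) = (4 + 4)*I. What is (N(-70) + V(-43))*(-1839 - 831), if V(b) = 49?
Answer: -504630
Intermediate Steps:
N(I) = -2*I (N(I) = -(4 + 4)*I/4 = -2*I)
(N(-70) + V(-43))*(-1839 - 831) = (-2*(-70) + 49)*(-1839 - 831) = (140 + 49)*(-2670) = 189*(-2670) = -504630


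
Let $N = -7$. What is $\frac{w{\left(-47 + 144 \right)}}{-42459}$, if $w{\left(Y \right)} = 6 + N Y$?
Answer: $\frac{673}{42459} \approx 0.015851$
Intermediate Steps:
$w{\left(Y \right)} = 6 - 7 Y$
$\frac{w{\left(-47 + 144 \right)}}{-42459} = \frac{6 - 7 \left(-47 + 144\right)}{-42459} = \left(6 - 679\right) \left(- \frac{1}{42459}\right) = \left(-673\right) \left(- \frac{1}{42459}\right) = \frac{673}{42459}$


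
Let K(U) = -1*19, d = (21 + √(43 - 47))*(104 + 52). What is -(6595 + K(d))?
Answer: -6576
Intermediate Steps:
d = 3276 + 312*I (d = (21 + √(-4))*156 = (21 + 2*I)*156 = 3276 + 312*I ≈ 3276.0 + 312.0*I)
K(U) = -19
-(6595 + K(d)) = -(6595 - 19) = -1*6576 = -6576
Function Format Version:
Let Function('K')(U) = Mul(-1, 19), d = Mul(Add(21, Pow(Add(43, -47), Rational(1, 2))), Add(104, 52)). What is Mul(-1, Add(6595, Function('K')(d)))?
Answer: -6576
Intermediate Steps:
d = Add(3276, Mul(312, I)) (d = Mul(Add(21, Pow(-4, Rational(1, 2))), 156) = Mul(Add(21, Mul(2, I)), 156) = Add(3276, Mul(312, I)) ≈ Add(3276.0, Mul(312.00, I)))
Function('K')(U) = -19
Mul(-1, Add(6595, Function('K')(d))) = Mul(-1, Add(6595, -19)) = Mul(-1, 6576) = -6576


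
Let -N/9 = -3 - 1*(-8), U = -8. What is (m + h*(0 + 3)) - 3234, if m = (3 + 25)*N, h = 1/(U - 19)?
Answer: -40447/9 ≈ -4494.1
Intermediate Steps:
N = -45 (N = -9*(-3 - 1*(-8)) = -9*(-3 + 8) = -9*5 = -45)
h = -1/27 (h = 1/(-8 - 19) = 1/(-27) = -1/27 ≈ -0.037037)
m = -1260 (m = (3 + 25)*(-45) = 28*(-45) = -1260)
(m + h*(0 + 3)) - 3234 = (-1260 - (0 + 3)/27) - 3234 = (-1260 - 1/27*3) - 3234 = (-1260 - 1/9) - 3234 = -11341/9 - 3234 = -40447/9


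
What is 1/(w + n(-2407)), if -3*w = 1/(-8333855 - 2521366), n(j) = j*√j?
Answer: 32565663/14789317055617318908125368 + 2552677432757372583*I*√2407/14789317055617318908125368 ≈ 2.202e-18 + 8.4681e-6*I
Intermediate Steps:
n(j) = j^(3/2)
w = 1/32565663 (w = -1/(3*(-8333855 - 2521366)) = -⅓/(-10855221) = -⅓*(-1/10855221) = 1/32565663 ≈ 3.0707e-8)
1/(w + n(-2407)) = 1/(1/32565663 + (-2407)^(3/2)) = 1/(1/32565663 - 2407*I*√2407)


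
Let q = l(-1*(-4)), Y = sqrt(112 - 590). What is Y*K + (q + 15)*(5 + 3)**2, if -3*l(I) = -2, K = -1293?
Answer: 3008/3 - 1293*I*sqrt(478) ≈ 1002.7 - 28269.0*I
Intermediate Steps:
l(I) = 2/3 (l(I) = -1/3*(-2) = 2/3)
Y = I*sqrt(478) (Y = sqrt(-478) = I*sqrt(478) ≈ 21.863*I)
q = 2/3 ≈ 0.66667
Y*K + (q + 15)*(5 + 3)**2 = (I*sqrt(478))*(-1293) + (2/3 + 15)*(5 + 3)**2 = -1293*I*sqrt(478) + (47/3)*8**2 = -1293*I*sqrt(478) + (47/3)*64 = -1293*I*sqrt(478) + 3008/3 = 3008/3 - 1293*I*sqrt(478)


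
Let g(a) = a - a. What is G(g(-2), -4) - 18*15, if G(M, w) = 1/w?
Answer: -1081/4 ≈ -270.25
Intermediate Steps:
g(a) = 0
G(g(-2), -4) - 18*15 = 1/(-4) - 18*15 = -¼ - 270 = -1081/4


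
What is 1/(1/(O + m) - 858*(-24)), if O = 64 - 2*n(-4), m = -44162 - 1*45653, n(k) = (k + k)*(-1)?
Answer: 89767/1848482063 ≈ 4.8563e-5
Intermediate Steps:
n(k) = -2*k (n(k) = (2*k)*(-1) = -2*k)
m = -89815 (m = -44162 - 45653 = -89815)
O = 48 (O = 64 - (-4)*(-4) = 64 - 2*8 = 64 - 16 = 48)
1/(1/(O + m) - 858*(-24)) = 1/(1/(48 - 89815) - 858*(-24)) = 1/(1/(-89767) + 20592) = 1/(-1/89767 + 20592) = 1/(1848482063/89767) = 89767/1848482063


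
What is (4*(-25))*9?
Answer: -900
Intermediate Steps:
(4*(-25))*9 = -100*9 = -900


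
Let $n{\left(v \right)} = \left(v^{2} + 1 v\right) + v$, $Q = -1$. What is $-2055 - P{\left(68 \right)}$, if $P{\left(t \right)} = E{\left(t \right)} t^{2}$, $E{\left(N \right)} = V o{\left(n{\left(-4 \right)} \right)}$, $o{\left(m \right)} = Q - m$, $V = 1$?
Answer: $39561$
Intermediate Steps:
$n{\left(v \right)} = v^{2} + 2 v$ ($n{\left(v \right)} = \left(v^{2} + v\right) + v = \left(v + v^{2}\right) + v = v^{2} + 2 v$)
$o{\left(m \right)} = -1 - m$
$E{\left(N \right)} = -9$ ($E{\left(N \right)} = 1 \left(-1 - - 4 \left(2 - 4\right)\right) = 1 \left(-1 - \left(-4\right) \left(-2\right)\right) = 1 \left(-1 - 8\right) = 1 \left(-9\right) = -9$)
$P{\left(t \right)} = - 9 t^{2}$
$-2055 - P{\left(68 \right)} = -2055 - - 9 \cdot 68^{2} = -2055 - \left(-9\right) 4624 = -2055 - -41616 = -2055 + 41616 = 39561$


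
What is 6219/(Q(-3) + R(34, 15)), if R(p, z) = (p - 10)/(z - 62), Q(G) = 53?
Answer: 292293/2467 ≈ 118.48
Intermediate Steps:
R(p, z) = (-10 + p)/(-62 + z)
6219/(Q(-3) + R(34, 15)) = 6219/(53 + (-10 + 34)/(-62 + 15)) = 6219/(53 + 24/(-47)) = 6219/(53 - 1/47*24) = 6219/(53 - 24/47) = 6219/(2467/47) = 6219*(47/2467) = 292293/2467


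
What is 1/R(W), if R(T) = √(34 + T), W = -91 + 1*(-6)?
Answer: -I*√7/21 ≈ -0.12599*I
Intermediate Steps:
W = -97 (W = -91 - 6 = -97)
1/R(W) = 1/(√(34 - 97)) = 1/(√(-63)) = 1/(3*I*√7) = -I*√7/21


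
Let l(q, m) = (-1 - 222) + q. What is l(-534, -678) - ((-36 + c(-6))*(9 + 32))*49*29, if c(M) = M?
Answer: 2446205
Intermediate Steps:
l(q, m) = -223 + q
l(-534, -678) - ((-36 + c(-6))*(9 + 32))*49*29 = (-223 - 534) - ((-36 - 6)*(9 + 32))*49*29 = -757 - -42*41*49*29 = -757 - (-1722*49)*29 = -757 - (-84378)*29 = -757 - 1*(-2446962) = -757 + 2446962 = 2446205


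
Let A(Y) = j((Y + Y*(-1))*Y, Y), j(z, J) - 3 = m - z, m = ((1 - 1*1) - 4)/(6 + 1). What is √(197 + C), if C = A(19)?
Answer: 2*√2443/7 ≈ 14.122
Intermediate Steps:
m = -4/7 (m = ((1 - 1) - 4)/7 = (0 - 4)*(⅐) = -4*⅐ = -4/7 ≈ -0.57143)
j(z, J) = 17/7 - z (j(z, J) = 3 + (-4/7 - z) = 17/7 - z)
A(Y) = 17/7 (A(Y) = 17/7 - (Y + Y*(-1))*Y = 17/7 - (Y - Y)*Y = 17/7 - 0*Y = 17/7 - 1*0 = 17/7 + 0 = 17/7)
C = 17/7 ≈ 2.4286
√(197 + C) = √(197 + 17/7) = √(1396/7) = 2*√2443/7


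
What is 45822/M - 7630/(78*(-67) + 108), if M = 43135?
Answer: 281818523/110382465 ≈ 2.5531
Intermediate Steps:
45822/M - 7630/(78*(-67) + 108) = 45822/43135 - 7630/(78*(-67) + 108) = 45822*(1/43135) - 7630/(-5226 + 108) = 45822/43135 - 7630/(-5118) = 45822/43135 - 7630*(-1/5118) = 45822/43135 + 3815/2559 = 281818523/110382465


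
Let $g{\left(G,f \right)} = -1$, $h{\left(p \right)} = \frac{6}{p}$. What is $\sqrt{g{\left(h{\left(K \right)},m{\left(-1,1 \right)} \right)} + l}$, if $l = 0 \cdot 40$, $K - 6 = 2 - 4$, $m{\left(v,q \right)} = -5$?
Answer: $i \approx 1.0 i$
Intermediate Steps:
$K = 4$ ($K = 6 + \left(2 - 4\right) = 6 - 2 = 4$)
$l = 0$
$\sqrt{g{\left(h{\left(K \right)},m{\left(-1,1 \right)} \right)} + l} = \sqrt{-1 + 0} = \sqrt{-1} = i$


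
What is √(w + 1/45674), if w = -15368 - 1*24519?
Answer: 3*I*√9245426675682/45674 ≈ 199.72*I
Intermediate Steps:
w = -39887 (w = -15368 - 24519 = -39887)
√(w + 1/45674) = √(-39887 + 1/45674) = √(-1821798837/45674) = 3*I*√9245426675682/45674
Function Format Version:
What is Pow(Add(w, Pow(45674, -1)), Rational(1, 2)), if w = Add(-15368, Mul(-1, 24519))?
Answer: Mul(Rational(3, 45674), I, Pow(9245426675682, Rational(1, 2))) ≈ Mul(199.72, I)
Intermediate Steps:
w = -39887 (w = Add(-15368, -24519) = -39887)
Pow(Add(w, Pow(45674, -1)), Rational(1, 2)) = Pow(Add(-39887, Pow(45674, -1)), Rational(1, 2)) = Pow(Add(-39887, Rational(1, 45674)), Rational(1, 2)) = Pow(Rational(-1821798837, 45674), Rational(1, 2)) = Mul(Rational(3, 45674), I, Pow(9245426675682, Rational(1, 2)))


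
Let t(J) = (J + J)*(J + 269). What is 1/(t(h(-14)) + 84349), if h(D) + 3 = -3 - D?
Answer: 1/88781 ≈ 1.1264e-5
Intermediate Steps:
h(D) = -6 - D (h(D) = -3 + (-3 - D) = -6 - D)
t(J) = 2*J*(269 + J) (t(J) = (2*J)*(269 + J) = 2*J*(269 + J))
1/(t(h(-14)) + 84349) = 1/(2*(-6 - 1*(-14))*(269 + (-6 - 1*(-14))) + 84349) = 1/(2*(-6 + 14)*(269 + (-6 + 14)) + 84349) = 1/(2*8*(269 + 8) + 84349) = 1/(2*8*277 + 84349) = 1/(4432 + 84349) = 1/88781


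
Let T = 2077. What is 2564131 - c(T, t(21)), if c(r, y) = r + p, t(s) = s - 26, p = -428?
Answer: 2562482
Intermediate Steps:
t(s) = -26 + s
c(r, y) = -428 + r (c(r, y) = r - 428 = -428 + r)
2564131 - c(T, t(21)) = 2564131 - (-428 + 2077) = 2564131 - 1*1649 = 2564131 - 1649 = 2562482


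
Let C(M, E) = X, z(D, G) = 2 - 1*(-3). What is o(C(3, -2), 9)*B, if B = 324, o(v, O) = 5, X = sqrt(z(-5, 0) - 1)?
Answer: 1620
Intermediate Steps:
z(D, G) = 5 (z(D, G) = 2 + 3 = 5)
X = 2 (X = sqrt(5 - 1) = sqrt(4) = 2)
C(M, E) = 2
o(C(3, -2), 9)*B = 5*324 = 1620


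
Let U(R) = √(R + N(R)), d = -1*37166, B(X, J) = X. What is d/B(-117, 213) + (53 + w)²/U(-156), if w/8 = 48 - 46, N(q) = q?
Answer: 37166/117 - 1587*I*√78/52 ≈ 317.66 - 269.54*I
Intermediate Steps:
w = 16 (w = 8*(48 - 46) = 8*2 = 16)
d = -37166
U(R) = √2*√R (U(R) = √(R + R) = √(2*R) = √2*√R)
d/B(-117, 213) + (53 + w)²/U(-156) = -37166/(-117) + (53 + 16)²/((√2*√(-156))) = -37166*(-1/117) + 69²/((√2*(2*I*√39))) = 37166/117 + 4761/((2*I*√78)) = 37166/117 + 4761*(-I*√78/156) = 37166/117 - 1587*I*√78/52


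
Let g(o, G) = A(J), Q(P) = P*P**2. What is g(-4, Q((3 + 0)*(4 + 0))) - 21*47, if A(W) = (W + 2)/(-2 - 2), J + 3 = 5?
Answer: -988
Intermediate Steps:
J = 2 (J = -3 + 5 = 2)
Q(P) = P**3
A(W) = -1/2 - W/4 (A(W) = (2 + W)/(-4) = (2 + W)*(-1/4) = -1/2 - W/4)
g(o, G) = -1 (g(o, G) = -1/2 - 1/4*2 = -1/2 - 1/2 = -1)
g(-4, Q((3 + 0)*(4 + 0))) - 21*47 = -1 - 21*47 = -1 - 987 = -988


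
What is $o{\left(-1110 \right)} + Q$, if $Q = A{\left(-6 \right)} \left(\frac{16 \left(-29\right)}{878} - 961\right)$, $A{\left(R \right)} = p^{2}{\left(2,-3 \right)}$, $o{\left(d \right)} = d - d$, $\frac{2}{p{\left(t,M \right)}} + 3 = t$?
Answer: $- \frac{1688444}{439} \approx -3846.1$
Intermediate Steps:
$p{\left(t,M \right)} = \frac{2}{-3 + t}$
$o{\left(d \right)} = 0$
$A{\left(R \right)} = 4$ ($A{\left(R \right)} = \left(\frac{2}{-3 + 2}\right)^{2} = \left(\frac{2}{-1}\right)^{2} = \left(2 \left(-1\right)\right)^{2} = \left(-2\right)^{2} = 4$)
$Q = - \frac{1688444}{439}$ ($Q = 4 \left(\frac{16 \left(-29\right)}{878} - 961\right) = 4 \left(\left(-464\right) \frac{1}{878} - 961\right) = 4 \left(- \frac{232}{439} - 961\right) = 4 \left(- \frac{422111}{439}\right) = - \frac{1688444}{439} \approx -3846.1$)
$o{\left(-1110 \right)} + Q = 0 - \frac{1688444}{439} = - \frac{1688444}{439}$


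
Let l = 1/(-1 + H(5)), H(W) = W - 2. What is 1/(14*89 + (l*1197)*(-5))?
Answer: -2/3493 ≈ -0.00057257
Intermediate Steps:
H(W) = -2 + W
l = 1/2 (l = 1/(-1 + (-2 + 5)) = 1/(-1 + 3) = 1/2 ≈ 0.50000)
1/(14*89 + (l*1197)*(-5)) = 1/(14*89 + ((1/2)*1197)*(-5)) = 1/(1246 + (1197/2)*(-5)) = 1/(1246 - 5985/2) = 1/(-3493/2) = -2/3493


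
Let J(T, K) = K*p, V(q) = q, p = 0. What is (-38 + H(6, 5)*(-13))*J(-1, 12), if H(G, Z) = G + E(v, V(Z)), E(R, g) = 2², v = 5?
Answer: 0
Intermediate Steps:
J(T, K) = 0 (J(T, K) = K*0 = 0)
E(R, g) = 4
H(G, Z) = 4 + G (H(G, Z) = G + 4 = 4 + G)
(-38 + H(6, 5)*(-13))*J(-1, 12) = (-38 + (4 + 6)*(-13))*0 = (-38 + 10*(-13))*0 = (-38 - 130)*0 = -168*0 = 0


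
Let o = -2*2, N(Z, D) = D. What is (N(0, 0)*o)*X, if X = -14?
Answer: 0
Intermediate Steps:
o = -4
(N(0, 0)*o)*X = (0*(-4))*(-14) = 0*(-14) = 0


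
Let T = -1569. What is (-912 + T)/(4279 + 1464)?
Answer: -2481/5743 ≈ -0.43200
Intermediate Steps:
(-912 + T)/(4279 + 1464) = (-912 - 1569)/(4279 + 1464) = -2481/5743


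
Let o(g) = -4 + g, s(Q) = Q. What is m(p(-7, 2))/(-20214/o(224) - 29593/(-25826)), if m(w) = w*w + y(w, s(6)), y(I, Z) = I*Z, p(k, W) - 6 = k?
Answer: 3551075/64442038 ≈ 0.055105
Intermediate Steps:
p(k, W) = 6 + k
m(w) = w² + 6*w (m(w) = w*w + w*6 = w² + 6*w)
m(p(-7, 2))/(-20214/o(224) - 29593/(-25826)) = ((6 - 7)*(6 + (6 - 7)))/(-20214/(-4 + 224) - 29593/(-25826)) = (-(6 - 1))/(-20214/220 - 29593*(-1/25826)) = (-1*5)/(-20214*1/220 + 29593/25826) = -5/(-10107/110 + 29593/25826) = -5/(-64442038/710215) = -5*(-710215/64442038) = 3551075/64442038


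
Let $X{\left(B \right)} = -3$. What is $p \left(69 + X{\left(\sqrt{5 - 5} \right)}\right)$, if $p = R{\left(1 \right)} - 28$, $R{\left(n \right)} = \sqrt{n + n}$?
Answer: $-1848 + 66 \sqrt{2} \approx -1754.7$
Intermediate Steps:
$R{\left(n \right)} = \sqrt{2} \sqrt{n}$ ($R{\left(n \right)} = \sqrt{2 n} = \sqrt{2} \sqrt{n}$)
$p = -28 + \sqrt{2}$ ($p = \sqrt{2} \sqrt{1} - 28 = \sqrt{2} \cdot 1 - 28 = \sqrt{2} - 28 = -28 + \sqrt{2} \approx -26.586$)
$p \left(69 + X{\left(\sqrt{5 - 5} \right)}\right) = \left(-28 + \sqrt{2}\right) \left(69 - 3\right) = \left(-28 + \sqrt{2}\right) 66 = -1848 + 66 \sqrt{2}$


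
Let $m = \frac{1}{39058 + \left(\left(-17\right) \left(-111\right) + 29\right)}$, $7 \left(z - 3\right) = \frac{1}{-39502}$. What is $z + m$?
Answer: $\frac{8497472362}{2832471159} \approx 3.0$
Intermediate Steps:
$z = \frac{829541}{276514}$ ($z = 3 + \frac{1}{7 \left(-39502\right)} = 3 + \frac{1}{7} \left(- \frac{1}{39502}\right) = 3 - \frac{1}{276514} = \frac{829541}{276514} \approx 3.0$)
$m = \frac{1}{40974}$ ($m = \frac{1}{39058 + \left(1887 + 29\right)} = \frac{1}{39058 + 1916} = \frac{1}{40974} \approx 2.4406 \cdot 10^{-5}$)
$z + m = \frac{829541}{276514} + \frac{1}{40974} = \frac{8497472362}{2832471159}$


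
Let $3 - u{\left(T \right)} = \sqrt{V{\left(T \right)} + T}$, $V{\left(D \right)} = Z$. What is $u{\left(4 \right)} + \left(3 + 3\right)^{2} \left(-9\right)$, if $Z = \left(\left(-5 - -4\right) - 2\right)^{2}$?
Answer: $-321 - \sqrt{13} \approx -324.61$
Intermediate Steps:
$Z = 9$ ($Z = \left(\left(-5 + 4\right) - 2\right)^{2} = \left(-1 - 2\right)^{2} = \left(-3\right)^{2} = 9$)
$V{\left(D \right)} = 9$
$u{\left(T \right)} = 3 - \sqrt{9 + T}$
$u{\left(4 \right)} + \left(3 + 3\right)^{2} \left(-9\right) = \left(3 - \sqrt{9 + 4}\right) + \left(3 + 3\right)^{2} \left(-9\right) = \left(3 - \sqrt{13}\right) + 6^{2} \left(-9\right) = \left(3 - \sqrt{13}\right) + 36 \left(-9\right) = \left(3 - \sqrt{13}\right) - 324 = -321 - \sqrt{13}$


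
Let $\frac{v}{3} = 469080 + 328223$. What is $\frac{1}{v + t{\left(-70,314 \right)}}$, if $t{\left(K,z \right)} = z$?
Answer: $\frac{1}{2392223} \approx 4.1802 \cdot 10^{-7}$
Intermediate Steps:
$v = 2391909$ ($v = 3 \left(469080 + 328223\right) = 3 \cdot 797303 = 2391909$)
$\frac{1}{v + t{\left(-70,314 \right)}} = \frac{1}{2391909 + 314} = \frac{1}{2392223}$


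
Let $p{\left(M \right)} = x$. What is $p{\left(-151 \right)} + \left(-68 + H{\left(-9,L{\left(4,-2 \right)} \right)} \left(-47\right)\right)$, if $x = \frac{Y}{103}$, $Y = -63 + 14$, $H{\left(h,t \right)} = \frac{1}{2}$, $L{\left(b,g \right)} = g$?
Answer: $- \frac{18947}{206} \approx -91.976$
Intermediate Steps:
$H{\left(h,t \right)} = \frac{1}{2}$
$Y = -49$
$x = - \frac{49}{103} \approx -0.47573$
$p{\left(M \right)} = - \frac{49}{103}$
$p{\left(-151 \right)} + \left(-68 + H{\left(-9,L{\left(4,-2 \right)} \right)} \left(-47\right)\right) = - \frac{49}{103} + \left(-68 + \frac{1}{2} \left(-47\right)\right) = - \frac{49}{103} - \frac{183}{2} = - \frac{18947}{206}$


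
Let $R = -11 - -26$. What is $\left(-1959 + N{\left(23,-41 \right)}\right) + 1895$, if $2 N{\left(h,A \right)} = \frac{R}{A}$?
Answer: $- \frac{5263}{82} \approx -64.183$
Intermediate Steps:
$R = 15$ ($R = -11 + 26 = 15$)
$N{\left(h,A \right)} = \frac{15}{2 A}$ ($N{\left(h,A \right)} = \frac{15 \frac{1}{A}}{2} = \frac{15}{2 A}$)
$\left(-1959 + N{\left(23,-41 \right)}\right) + 1895 = \left(-1959 + \frac{15}{2 \left(-41\right)}\right) + 1895 = \left(-1959 + \frac{15}{2} \left(- \frac{1}{41}\right)\right) + 1895 = \left(-1959 - \frac{15}{82}\right) + 1895 = - \frac{160653}{82} + 1895 = - \frac{5263}{82}$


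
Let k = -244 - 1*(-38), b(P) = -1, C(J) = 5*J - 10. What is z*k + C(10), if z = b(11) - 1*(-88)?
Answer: -17882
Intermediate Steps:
C(J) = -10 + 5*J
k = -206 (k = -244 + 38 = -206)
z = 87 (z = -1 - 1*(-88) = -1 + 88 = 87)
z*k + C(10) = 87*(-206) + (-10 + 5*10) = -17922 + (-10 + 50) = -17922 + 40 = -17882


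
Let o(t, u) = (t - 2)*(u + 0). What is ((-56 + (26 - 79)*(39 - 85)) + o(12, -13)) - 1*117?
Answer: 2135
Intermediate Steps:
o(t, u) = u*(-2 + t) (o(t, u) = (-2 + t)*u = u*(-2 + t))
((-56 + (26 - 79)*(39 - 85)) + o(12, -13)) - 1*117 = ((-56 + (26 - 79)*(39 - 85)) - 13*(-2 + 12)) - 1*117 = ((-56 - 53*(-46)) - 13*10) - 117 = ((-56 + 2438) - 130) - 117 = (2382 - 130) - 117 = 2252 - 117 = 2135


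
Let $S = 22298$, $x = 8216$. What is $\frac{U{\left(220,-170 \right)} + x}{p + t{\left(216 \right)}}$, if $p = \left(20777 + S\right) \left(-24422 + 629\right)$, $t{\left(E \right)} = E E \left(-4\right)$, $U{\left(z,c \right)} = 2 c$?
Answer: $- \frac{7876}{1025070099} \approx -7.6834 \cdot 10^{-6}$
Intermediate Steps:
$t{\left(E \right)} = - 4 E^{2}$ ($t{\left(E \right)} = E^{2} \left(-4\right) = - 4 E^{2}$)
$p = -1024883475$ ($p = \left(20777 + 22298\right) \left(-24422 + 629\right) = 43075 \left(-23793\right) = -1024883475$)
$\frac{U{\left(220,-170 \right)} + x}{p + t{\left(216 \right)}} = \frac{2 \left(-170\right) + 8216}{-1024883475 - 4 \cdot 216^{2}} = \frac{-340 + 8216}{-1024883475 - 186624} = \frac{7876}{-1024883475 - 186624} = \frac{7876}{-1025070099} = 7876 \left(- \frac{1}{1025070099}\right) = - \frac{7876}{1025070099}$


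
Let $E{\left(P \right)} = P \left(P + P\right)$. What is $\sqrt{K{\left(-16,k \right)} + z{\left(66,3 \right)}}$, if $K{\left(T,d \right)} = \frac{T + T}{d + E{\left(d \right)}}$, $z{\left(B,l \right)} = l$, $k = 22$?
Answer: $\frac{\sqrt{80795}}{165} \approx 1.7227$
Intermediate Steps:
$E{\left(P \right)} = 2 P^{2}$ ($E{\left(P \right)} = P 2 P = 2 P^{2}$)
$K{\left(T,d \right)} = \frac{2 T}{d + 2 d^{2}}$ ($K{\left(T,d \right)} = \frac{T + T}{d + 2 d^{2}} = \frac{2 T}{d + 2 d^{2}}$)
$\sqrt{K{\left(-16,k \right)} + z{\left(66,3 \right)}} = \sqrt{2 \left(-16\right) \frac{1}{22} \frac{1}{1 + 2 \cdot 22} + 3} = \sqrt{2 \left(-16\right) \frac{1}{22} \frac{1}{1 + 44} + 3} = \sqrt{2 \left(-16\right) \frac{1}{22} \cdot \frac{1}{45} + 3} = \sqrt{- \frac{16}{495} + 3} = \sqrt{\frac{1469}{495}} = \frac{\sqrt{80795}}{165}$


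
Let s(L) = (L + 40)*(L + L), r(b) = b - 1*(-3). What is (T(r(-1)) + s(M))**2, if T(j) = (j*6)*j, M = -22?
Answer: 589824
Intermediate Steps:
r(b) = 3 + b (r(b) = b + 3 = 3 + b)
s(L) = 2*L*(40 + L) (s(L) = (40 + L)*(2*L) = 2*L*(40 + L))
T(j) = 6*j**2 (T(j) = (6*j)*j = 6*j**2)
(T(r(-1)) + s(M))**2 = (6*(3 - 1)**2 + 2*(-22)*(40 - 22))**2 = (6*2**2 + 2*(-22)*18)**2 = (6*4 - 792)**2 = (24 - 792)**2 = (-768)**2 = 589824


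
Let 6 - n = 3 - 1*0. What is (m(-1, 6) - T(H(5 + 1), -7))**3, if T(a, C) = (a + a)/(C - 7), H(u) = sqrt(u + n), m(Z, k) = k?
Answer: 91125/343 ≈ 265.67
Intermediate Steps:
n = 3 (n = 6 - (3 - 1*0) = 6 - (3 + 0) = 6 - 1*3 = 6 - 3 = 3)
H(u) = sqrt(3 + u) (H(u) = sqrt(u + 3) = sqrt(3 + u))
T(a, C) = 2*a/(-7 + C) (T(a, C) = (2*a)/(-7 + C) = 2*a/(-7 + C))
(m(-1, 6) - T(H(5 + 1), -7))**3 = (6 - 2*sqrt(3 + (5 + 1))/(-7 - 7))**3 = (6 - 2*sqrt(3 + 6)/(-14))**3 = (6 - 2*sqrt(9)*(-1)/14)**3 = (6 - 2*3*(-1)/14)**3 = (6 - 1*(-3/7))**3 = (6 + 3/7)**3 = (45/7)**3 = 91125/343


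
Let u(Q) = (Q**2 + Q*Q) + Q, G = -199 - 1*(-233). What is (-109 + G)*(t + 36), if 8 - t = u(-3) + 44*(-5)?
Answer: -18675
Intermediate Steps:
G = 34 (G = -199 + 233 = 34)
u(Q) = Q + 2*Q**2 (u(Q) = (Q**2 + Q**2) + Q = 2*Q**2 + Q = Q + 2*Q**2)
t = 213 (t = 8 - (-3*(1 + 2*(-3)) + 44*(-5)) = 8 - (-3*(1 - 6) - 220) = 8 - (-3*(-5) - 220) = 8 - (15 - 220) = 8 - 1*(-205) = 8 + 205 = 213)
(-109 + G)*(t + 36) = (-109 + 34)*(213 + 36) = -75*249 = -18675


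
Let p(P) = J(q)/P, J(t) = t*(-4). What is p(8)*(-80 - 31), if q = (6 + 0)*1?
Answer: 333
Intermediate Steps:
q = 6 (q = 6*1 = 6)
J(t) = -4*t
p(P) = -24/P (p(P) = (-4*6)/P = -24/P)
p(8)*(-80 - 31) = (-24/8)*(-80 - 31) = -24*1/8*(-111) = -3*(-111) = 333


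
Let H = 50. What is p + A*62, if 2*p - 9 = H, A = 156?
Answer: 19403/2 ≈ 9701.5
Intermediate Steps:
p = 59/2 (p = 9/2 + (½)*50 = 9/2 + 25 = 59/2 ≈ 29.500)
p + A*62 = 59/2 + 156*62 = 59/2 + 9672 = 19403/2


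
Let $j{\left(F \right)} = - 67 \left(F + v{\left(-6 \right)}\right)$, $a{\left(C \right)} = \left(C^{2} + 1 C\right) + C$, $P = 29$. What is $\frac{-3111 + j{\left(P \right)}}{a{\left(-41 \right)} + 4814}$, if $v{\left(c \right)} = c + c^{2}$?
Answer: $- \frac{7064}{6413} \approx -1.1015$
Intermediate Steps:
$a{\left(C \right)} = C^{2} + 2 C$ ($a{\left(C \right)} = \left(C^{2} + C\right) + C = \left(C + C^{2}\right) + C = C^{2} + 2 C$)
$j{\left(F \right)} = -2010 - 67 F$ ($j{\left(F \right)} = - 67 \left(F - 6 \left(1 - 6\right)\right) = - 67 \left(F - -30\right) = - 67 \left(F + 30\right) = - 67 \left(30 + F\right) = -2010 - 67 F$)
$\frac{-3111 + j{\left(P \right)}}{a{\left(-41 \right)} + 4814} = \frac{-3111 - 3953}{- 41 \left(2 - 41\right) + 4814} = \frac{-3111 - 3953}{\left(-41\right) \left(-39\right) + 4814} = \frac{-3111 - 3953}{1599 + 4814} = - \frac{7064}{6413}$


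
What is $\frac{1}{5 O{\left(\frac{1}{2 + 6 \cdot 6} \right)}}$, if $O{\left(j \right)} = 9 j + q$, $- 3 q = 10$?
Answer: $- \frac{114}{1765} \approx -0.064589$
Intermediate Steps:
$q = - \frac{10}{3}$ ($q = \left(- \frac{1}{3}\right) 10 = - \frac{10}{3} \approx -3.3333$)
$O{\left(j \right)} = - \frac{10}{3} + 9 j$ ($O{\left(j \right)} = 9 j - \frac{10}{3} = - \frac{10}{3} + 9 j$)
$\frac{1}{5 O{\left(\frac{1}{2 + 6 \cdot 6} \right)}} = \frac{1}{5 \left(- \frac{10}{3} + \frac{9}{2 + 6 \cdot 6}\right)} = \frac{1}{5 \left(- \frac{10}{3} + \frac{9}{2 + 36}\right)} = \frac{1}{5 \left(- \frac{10}{3} + \frac{9}{38}\right)} = \frac{1}{5 \left(- \frac{353}{114}\right)} = \frac{1}{- \frac{1765}{114}} = - \frac{114}{1765}$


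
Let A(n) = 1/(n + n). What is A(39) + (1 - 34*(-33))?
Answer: 87595/78 ≈ 1123.0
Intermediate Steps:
A(n) = 1/(2*n)
A(39) + (1 - 34*(-33)) = (½)/39 + (1 - 34*(-33)) = (½)*(1/39) + (1 + 1122) = 1/78 + 1123 = 87595/78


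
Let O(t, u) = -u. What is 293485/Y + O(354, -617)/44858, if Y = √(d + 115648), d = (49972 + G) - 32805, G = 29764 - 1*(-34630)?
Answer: 617/44858 + 293485*√197209/197209 ≈ 660.89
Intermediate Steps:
G = 64394 (G = 29764 + 34630 = 64394)
d = 81561 (d = (49972 + 64394) - 32805 = 114366 - 32805 = 81561)
Y = √197209 (Y = √(81561 + 115648) = √197209 ≈ 444.08)
293485/Y + O(354, -617)/44858 = 293485/(√197209) - 1*(-617)/44858 = 293485*(√197209/197209) + 617*(1/44858) = 293485*√197209/197209 + 617/44858 = 617/44858 + 293485*√197209/197209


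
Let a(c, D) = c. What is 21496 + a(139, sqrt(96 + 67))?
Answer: 21635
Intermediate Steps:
21496 + a(139, sqrt(96 + 67)) = 21496 + 139 = 21635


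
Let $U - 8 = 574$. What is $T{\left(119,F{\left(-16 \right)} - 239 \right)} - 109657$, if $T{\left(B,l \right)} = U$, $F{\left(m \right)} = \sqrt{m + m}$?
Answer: $-109075$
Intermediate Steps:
$F{\left(m \right)} = \sqrt{2} \sqrt{m}$ ($F{\left(m \right)} = \sqrt{2 m} = \sqrt{2} \sqrt{m}$)
$U = 582$ ($U = 8 + 574 = 582$)
$T{\left(B,l \right)} = 582$
$T{\left(119,F{\left(-16 \right)} - 239 \right)} - 109657 = 582 - 109657 = -109075$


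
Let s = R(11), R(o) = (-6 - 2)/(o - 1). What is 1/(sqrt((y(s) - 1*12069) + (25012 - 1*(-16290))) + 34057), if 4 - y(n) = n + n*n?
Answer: 851425/28996250296 - 5*sqrt(730929)/28996250296 ≈ 2.9216e-5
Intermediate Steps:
R(o) = -8/(-1 + o)
s = -4/5 (s = -8/(-1 + 11) = -8/10 = -8*1/10 = -4/5 ≈ -0.80000)
y(n) = 4 - n - n**2 (y(n) = 4 - (n + n*n) = 4 - (n + n**2) = 4 + (-n - n**2) = 4 - n - n**2)
1/(sqrt((y(s) - 1*12069) + (25012 - 1*(-16290))) + 34057) = 1/(sqrt(((4 - 1*(-4/5) - (-4/5)**2) - 1*12069) + (25012 - 1*(-16290))) + 34057) = 1/(sqrt(((4 + 4/5 - 1*16/25) - 12069) + (25012 + 16290)) + 34057) = 1/(sqrt(((4 + 4/5 - 16/25) - 12069) + 41302) + 34057) = 1/(sqrt((104/25 - 12069) + 41302) + 34057) = 1/(sqrt(-301621/25 + 41302) + 34057) = 1/(sqrt(730929/25) + 34057) = 1/(sqrt(730929)/5 + 34057) = 1/(34057 + sqrt(730929)/5)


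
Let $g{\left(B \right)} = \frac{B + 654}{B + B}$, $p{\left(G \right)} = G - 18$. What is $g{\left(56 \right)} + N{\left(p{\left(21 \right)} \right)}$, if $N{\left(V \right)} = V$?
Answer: $\frac{523}{56} \approx 9.3393$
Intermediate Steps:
$p{\left(G \right)} = -18 + G$
$g{\left(B \right)} = \frac{654 + B}{2 B}$
$g{\left(56 \right)} + N{\left(p{\left(21 \right)} \right)} = \frac{654 + 56}{2 \cdot 56} + \left(-18 + 21\right) = \frac{1}{2} \cdot \frac{1}{56} \cdot 710 + 3 = \frac{355}{56} + 3 = \frac{523}{56}$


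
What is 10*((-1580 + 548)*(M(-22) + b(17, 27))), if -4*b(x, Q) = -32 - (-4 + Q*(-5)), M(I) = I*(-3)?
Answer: -405060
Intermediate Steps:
M(I) = -3*I
b(x, Q) = 7 - 5*Q/4 (b(x, Q) = -(-32 - (-4 + Q*(-5)))/4 = -(-32 - (-4 - 5*Q))/4 = -(-32 + (4 + 5*Q))/4 = -(-28 + 5*Q)/4 = 7 - 5*Q/4)
10*((-1580 + 548)*(M(-22) + b(17, 27))) = 10*((-1580 + 548)*(-3*(-22) + (7 - 5/4*27))) = 10*(-1032*(66 + (7 - 135/4))) = 10*(-1032*(66 - 107/4)) = 10*(-1032*157/4) = 10*(-40506) = -405060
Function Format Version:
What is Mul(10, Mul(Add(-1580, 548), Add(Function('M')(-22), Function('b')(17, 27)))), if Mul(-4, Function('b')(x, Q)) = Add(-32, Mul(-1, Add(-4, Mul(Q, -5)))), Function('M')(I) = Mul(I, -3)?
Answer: -405060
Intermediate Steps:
Function('M')(I) = Mul(-3, I)
Function('b')(x, Q) = Add(7, Mul(Rational(-5, 4), Q)) (Function('b')(x, Q) = Mul(Rational(-1, 4), Add(-32, Mul(-1, Add(-4, Mul(Q, -5))))) = Mul(Rational(-1, 4), Add(-32, Mul(-1, Add(-4, Mul(-5, Q))))) = Mul(Rational(-1, 4), Add(-32, Add(4, Mul(5, Q)))) = Mul(Rational(-1, 4), Add(-28, Mul(5, Q))) = Add(7, Mul(Rational(-5, 4), Q)))
Mul(10, Mul(Add(-1580, 548), Add(Function('M')(-22), Function('b')(17, 27)))) = Mul(10, Mul(Add(-1580, 548), Add(Mul(-3, -22), Add(7, Mul(Rational(-5, 4), 27))))) = Mul(10, Mul(-1032, Add(66, Add(7, Rational(-135, 4))))) = Mul(10, Mul(-1032, Add(66, Rational(-107, 4)))) = Mul(10, Mul(-1032, Rational(157, 4))) = Mul(10, -40506) = -405060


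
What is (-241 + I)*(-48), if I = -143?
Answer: 18432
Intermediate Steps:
(-241 + I)*(-48) = (-241 - 143)*(-48) = -384*(-48) = 18432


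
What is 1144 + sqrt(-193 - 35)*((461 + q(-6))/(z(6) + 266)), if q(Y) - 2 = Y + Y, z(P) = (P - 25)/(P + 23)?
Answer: 1144 + 26158*I*sqrt(57)/7695 ≈ 1144.0 + 25.665*I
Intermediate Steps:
z(P) = (-25 + P)/(23 + P)
q(Y) = 2 + 2*Y (q(Y) = 2 + (Y + Y) = 2 + 2*Y)
1144 + sqrt(-193 - 35)*((461 + q(-6))/(z(6) + 266)) = 1144 + sqrt(-193 - 35)*((461 + (2 + 2*(-6)))/((-25 + 6)/(23 + 6) + 266)) = 1144 + sqrt(-228)*((461 + (2 - 12))/(-19/29 + 266)) = 1144 + (2*I*sqrt(57))*((461 - 10)/((1/29)*(-19) + 266)) = 1144 + (2*I*sqrt(57))*(451/(-19/29 + 266)) = 1144 + (2*I*sqrt(57))*(451/(7695/29)) = 1144 + (2*I*sqrt(57))*(451*(29/7695)) = 1144 + (2*I*sqrt(57))*(13079/7695) = 1144 + 26158*I*sqrt(57)/7695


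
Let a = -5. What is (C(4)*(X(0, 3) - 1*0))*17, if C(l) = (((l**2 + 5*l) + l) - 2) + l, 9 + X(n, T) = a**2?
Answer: 11424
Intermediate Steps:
X(n, T) = 16 (X(n, T) = -9 + (-5)**2 = -9 + 25 = 16)
C(l) = -2 + l**2 + 7*l (C(l) = ((l**2 + 6*l) - 2) + l = (-2 + l**2 + 6*l) + l = -2 + l**2 + 7*l)
(C(4)*(X(0, 3) - 1*0))*17 = ((-2 + 4**2 + 7*4)*(16 - 1*0))*17 = ((-2 + 16 + 28)*(16 + 0))*17 = (42*16)*17 = 672*17 = 11424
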